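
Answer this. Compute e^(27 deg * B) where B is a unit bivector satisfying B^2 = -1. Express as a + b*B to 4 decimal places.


For a unit bivector B with B^2 = -1, the exponential series gives
e^(theta*B) = cos(theta) + sin(theta)*B (the GA analogue of Euler's formula).
theta = 27 degrees = 0.471239 rad
cos(27 deg) = 0.8910
sin(27 deg) = 0.4540
exp(theta*B) = 0.8910 + 0.4540*B


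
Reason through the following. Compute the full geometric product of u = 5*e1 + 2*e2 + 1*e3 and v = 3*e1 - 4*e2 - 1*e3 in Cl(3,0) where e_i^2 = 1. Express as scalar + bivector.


In Cl(3,0): e_i^2 = 1, e_ie_j = -e_je_i for i != j.
Scalar part = u . v = 5*3 + 2*(-4) + 1*(-1)
= 15 + (-8) + (-1) = 6
e12 coeff = 5*(-4) - 2*3 = -20 - 6 = -26
e13 coeff = 5*(-1) - 1*3 = -5 - 3 = -8
e23 coeff = 2*(-1) - 1*(-4) = -2 - (-4) = 2
uv = 6 - 26*e12 - 8*e13 + 2*e23


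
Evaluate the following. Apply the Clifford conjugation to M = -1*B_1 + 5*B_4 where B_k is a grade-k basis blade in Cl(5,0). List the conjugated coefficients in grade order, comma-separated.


Clifford conjugate sign for grade k: (-1)^(k(k+1)/2)
Grade 1: (-1)^(1*2/2) = (-1)^1 = -1, coeff -1 -> 1
Grade 4: (-1)^(4*5/2) = (-1)^10 = 1, coeff 5 -> 5
Conjugated coefficients: 1, 5


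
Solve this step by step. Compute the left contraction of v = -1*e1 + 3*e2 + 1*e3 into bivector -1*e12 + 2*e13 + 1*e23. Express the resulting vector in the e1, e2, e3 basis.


Left contraction v _| B = <vB>_1 (grade-1 part of the geometric product vB).
Using e1_|e12 = e2, e2_|e12 = -e1, e1_|e13 = e3, e3_|e13 = -e1, e2_|e23 = e3, e3_|e23 = -e2:
e1 coeff: -v2*b12 - v3*b13 = -(3)*(-1) - (1)*(2) = 1
e2 coeff: v1*b12 - v3*b23 = (-1)*(-1) - (1)*(1) = 0
e3 coeff: v1*b13 + v2*b23 = (-1)*(2) + (3)*(1) = 1
v _| B = 1*e1 + 0*e2 + 1*e3


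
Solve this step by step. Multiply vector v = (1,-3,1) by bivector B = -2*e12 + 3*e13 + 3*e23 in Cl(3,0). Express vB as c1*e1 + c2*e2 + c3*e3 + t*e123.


vB has grade-1 (vector) and grade-3 (trivector) parts: vB = (v _| B) + (v ^ B).
Vector part <vB>_1:
  e1: -v2*b12 - v3*b13 = -(-3)*(-2) - (1)*(3) = -9
  e2: v1*b12 - v3*b23 = (1)*(-2) - (1)*(3) = -5
  e3: v1*b13 + v2*b23 = (1)*(3) + (-3)*(3) = -6
Trivector part <vB>_3:
  e123: v1*b23 - v2*b13 + v3*b12 = (1)*(3) - (-3)*(3) + (1)*(-2) = 10
vB = -9*e1 - 5*e2 - 6*e3 + 10*e123


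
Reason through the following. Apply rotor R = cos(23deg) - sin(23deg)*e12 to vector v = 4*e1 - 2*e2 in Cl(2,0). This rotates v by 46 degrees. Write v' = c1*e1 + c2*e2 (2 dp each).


Rotor R = cos(23deg) - sin(23deg)*e12
Rotation angle theta = 2 * 23 = 46 degrees
v' = R*v*~R rotates v by theta.
cos(46deg) = 0.6947, sin(46deg) = 0.7193
v'_1 = 4*cos(46deg) - (-2)*sin(46deg)
= 4*0.6947 - (-2)*0.7193
= 4.22
v'_2 = 4*sin(46deg) + (-2)*cos(46deg)
= 4*0.7193 + (-2)*0.6947
= 1.49
v' = 4.22*e1 + 1.49*e2


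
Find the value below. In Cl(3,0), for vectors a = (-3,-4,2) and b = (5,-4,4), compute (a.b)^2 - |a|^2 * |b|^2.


a . b = (-3)*5 + (-4)*(-4) + 2*4
= -15 + 16 + 8 = 9
|a|^2 = (-3)^2 + (-4)^2 + 2^2 = 29
|b|^2 = 5^2 + (-4)^2 + 4^2 = 57
(a.b)^2 = 9^2 = 81
|a|^2 * |b|^2 = 29 * 57 = 1653
Result = 81 - 1653 = -1572


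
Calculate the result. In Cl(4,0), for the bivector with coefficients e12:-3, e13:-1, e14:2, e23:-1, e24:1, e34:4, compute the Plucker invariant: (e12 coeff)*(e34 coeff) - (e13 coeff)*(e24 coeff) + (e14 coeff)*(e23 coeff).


Plucker relation: af - be + cd
a*f = (-3)*4 = -12
b*e = (-1)*1 = -1
c*d = 2*(-1) = -2
af - be + cd = -12 - (-1) + (-2)
= -13


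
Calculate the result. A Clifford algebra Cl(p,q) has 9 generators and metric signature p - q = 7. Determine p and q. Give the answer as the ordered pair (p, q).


We need p + q = 9 and p - q = 7.
Adding: 2p = 9 + 7 = 16, so p = 8.
Then q = 9 - 8 = 1.
(p, q) = (8, 1)


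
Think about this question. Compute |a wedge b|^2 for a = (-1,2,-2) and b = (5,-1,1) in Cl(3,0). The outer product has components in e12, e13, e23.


a wedge b = (a1*b2 - a2*b1)*e12 + (a1*b3 - a3*b1)*e13 + (a2*b3 - a3*b2)*e23
e12 coeff: (-1)*(-1) - 2*5 = 1 - 10 = -9
e13 coeff: (-1)*1 - (-2)*5 = -1 - (-10) = 9
e23 coeff: 2*1 - (-2)*(-1) = 2 - 2 = 0
|a wedge b|^2 = (-9)^2 + 9^2 + 0^2
= 81 + 81 + 0
= 162


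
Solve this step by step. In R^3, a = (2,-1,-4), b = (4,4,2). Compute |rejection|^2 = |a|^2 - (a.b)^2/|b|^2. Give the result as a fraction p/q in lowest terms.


|a|^2 = 2^2 + (-1)^2 + (-4)^2 = 21
|b|^2 = 4^2 + 4^2 + 2^2 = 36
a . b = 2*4 + (-1)*4 + (-4)*2 = -4
(a.b)^2 = (-4)^2 = 16
|rej|^2 = 21 - 16/36
= (756 - 16)/36
= 740/36
In lowest terms: 185/9


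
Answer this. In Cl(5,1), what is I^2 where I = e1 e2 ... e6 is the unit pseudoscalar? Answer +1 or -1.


The pseudoscalar I = e1...e_n (product of all n generators) of Cl(p,q) satisfies I^2 = (-1)^(q + n(n-1)/2).
p = 5, q = 1, n = p + q = 6
n(n-1)/2 = 6 * 5 / 2 = 15
Exponent = q + n(n-1)/2 = 1 + 15 = 16
I^2 = (-1)^16 = +1


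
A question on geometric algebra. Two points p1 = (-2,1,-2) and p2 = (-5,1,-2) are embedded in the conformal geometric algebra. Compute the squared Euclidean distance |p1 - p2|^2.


p1 - p2 = (3, 0, 0)
|p1 - p2|^2 = 3^2 + 0^2 + 0^2
= 9 + 0 + 0
= 9


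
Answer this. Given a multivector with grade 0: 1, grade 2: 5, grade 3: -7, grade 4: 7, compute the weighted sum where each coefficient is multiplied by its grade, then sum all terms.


Grade-weighted sum = sum of grade_k * coefficient_k
0*1 = 0
2*5 = 10
3*(-7) = -21
4*7 = 28
Total = 0 + 10 + (-21) + 28 = 17


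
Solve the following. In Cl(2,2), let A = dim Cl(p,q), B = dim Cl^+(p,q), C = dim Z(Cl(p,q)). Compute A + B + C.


n = 2 + 2 = 4
Total dim = 2^4 = 16
Even subalgebra dim = 2^3 = 8
n is even, so center dim = 1
Sum = 16 + 8 + 1 = 25


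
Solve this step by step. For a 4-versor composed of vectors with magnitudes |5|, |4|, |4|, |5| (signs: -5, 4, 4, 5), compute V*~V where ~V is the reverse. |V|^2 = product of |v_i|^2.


Each vector v_i has |v_i|^2 = s_i^2
Squared scales: (-5)^2 = 25, 4^2 = 16, 4^2 = 16, 5^2 = 25
|V|^2 = 25 * 16 * 16 * 25
= 160000


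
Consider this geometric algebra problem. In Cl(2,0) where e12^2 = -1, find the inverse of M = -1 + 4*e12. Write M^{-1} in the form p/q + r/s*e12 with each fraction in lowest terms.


M = -1 + 4*e12, where e12^2 = -1.
Since M commutes with its reverse ~M = a - b*e12, M * ~M = a^2 - b^2*e12^2 = a^2 + b^2.
So M^{-1} = ~M / (a^2 + b^2) = (a - b*e12)/(a^2 + b^2).
a^2 + b^2 = 1 + 16 = 17
Scalar part = -1/17 = -1/17
Bivector coeff = -4/17 = -4/17
M^{-1} = -1/17 - 4/17*e12


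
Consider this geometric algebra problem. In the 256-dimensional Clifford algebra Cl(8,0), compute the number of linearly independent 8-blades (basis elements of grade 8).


Number of grade-k basis blades in Cl(p,q) with n = p + q is C(n, k).
n = 8 + 0 = 8
C(8, 8) = 8! / (8! * 0!)
= 40320 / (40320 * 1)
= 1


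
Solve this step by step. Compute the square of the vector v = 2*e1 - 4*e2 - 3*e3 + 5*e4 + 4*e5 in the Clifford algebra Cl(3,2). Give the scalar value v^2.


v^2 = sum of c_i^2 * e_i^2
Positive signature terms (e_i^2 = +1): 2^2 + (-4)^2 + (-3)^2 = 29
Negative signature terms (e_j^2 = -1): 5^2 + 4^2 = 41
v^2 = 29 - 41 = -12


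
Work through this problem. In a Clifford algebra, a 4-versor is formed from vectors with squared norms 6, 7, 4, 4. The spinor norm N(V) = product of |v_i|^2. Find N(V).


Spinor norm N(V) = |v1|^2 * |v2|^2 * ... * |v4|^2
= 6 * 7 * 4 * 4
Running product: 6, 42, 168, 672
N(V) = 672


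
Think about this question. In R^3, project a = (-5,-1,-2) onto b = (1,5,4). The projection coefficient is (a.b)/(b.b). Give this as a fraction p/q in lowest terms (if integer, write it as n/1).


Projection coefficient = (a . b) / (b . b)
a . b = (-5)*1 + (-1)*5 + (-2)*4
= -5 + (-5) + (-8) = -18
b . b = 1^2 + 5^2 + 4^2
= 1 + 25 + 16 = 42
Coefficient = -18/42
In lowest terms: -3/7


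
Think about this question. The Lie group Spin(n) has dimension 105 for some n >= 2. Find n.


dim Spin(n) = dim so(n) = n(n-1)/2.
Solve n(n-1)/2 = 105, i.e. n^2 - n - 210 = 0.
Discriminant = 1 + 8*105 = 841
n = (1 + sqrt(841))/2 = (1 + 29)/2 = 15


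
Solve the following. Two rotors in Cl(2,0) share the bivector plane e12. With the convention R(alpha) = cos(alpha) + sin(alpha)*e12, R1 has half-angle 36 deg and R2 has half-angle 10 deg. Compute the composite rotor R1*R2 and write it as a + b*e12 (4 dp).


Same-plane rotors commute and their half-angles add:
R1*R2 = cos(a1 + a2) + sin(a1 + a2)*e12.
a1 + a2 = 36 + 10 = 46 deg
cos(46 deg) = 0.6947
sin(46 deg) = 0.7193
R1*R2 = 0.6947 + 0.7193*e12


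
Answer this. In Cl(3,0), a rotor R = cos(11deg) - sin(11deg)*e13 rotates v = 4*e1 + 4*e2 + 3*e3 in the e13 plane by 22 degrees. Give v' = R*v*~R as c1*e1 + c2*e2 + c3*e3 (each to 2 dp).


Rotor R = cos(11deg) - sin(11deg)*e13
Rotation angle theta = 2 * 11 = 22 degrees in the e13 plane (e1 -> e3).
The component perpendicular to the plane (e2) is invariant: v'_2 = v2 = 4.00
cos(22deg) = 0.9272, sin(22deg) = 0.3746
v'_1 = v1*cos(theta) - v3*sin(theta) = 4*0.9272 - 3*0.3746 = 2.58
v'_3 = v1*sin(theta) + v3*cos(theta) = 4*0.3746 + 3*0.9272 = 4.28
v' = 2.58*e1 + 4.00*e2 + 4.28*e3


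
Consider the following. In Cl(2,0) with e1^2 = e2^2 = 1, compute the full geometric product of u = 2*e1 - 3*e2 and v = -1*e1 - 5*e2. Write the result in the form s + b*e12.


Expand: (2*e1 - 3*e2)(-1*e1 - 5*e2)
= 2*(-1)*e1e1 + 2*(-5)*e1e2 + (-3)*(-1)*e2e1 + (-3)*(-5)*e2e2
Using e1^2 = e2^2 = 1, e2e1 = -e1e2:
Scalar part s = 2*(-1) + (-3)*(-5) = -2 + 15 = 13
Bivector part b = 2*(-5) - (-3)*(-1) = -10 - 3 = -13
uv = 13 - 13*e12


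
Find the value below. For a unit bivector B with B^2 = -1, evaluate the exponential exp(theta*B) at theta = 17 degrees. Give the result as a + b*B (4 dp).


For a unit bivector B with B^2 = -1, the exponential series gives
e^(theta*B) = cos(theta) + sin(theta)*B (the GA analogue of Euler's formula).
theta = 17 degrees = 0.296706 rad
cos(17 deg) = 0.9563
sin(17 deg) = 0.2924
exp(theta*B) = 0.9563 + 0.2924*B


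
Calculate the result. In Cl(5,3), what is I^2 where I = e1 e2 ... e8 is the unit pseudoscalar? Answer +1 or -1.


The pseudoscalar I = e1...e_n (product of all n generators) of Cl(p,q) satisfies I^2 = (-1)^(q + n(n-1)/2).
p = 5, q = 3, n = p + q = 8
n(n-1)/2 = 8 * 7 / 2 = 28
Exponent = q + n(n-1)/2 = 3 + 28 = 31
I^2 = (-1)^31 = -1


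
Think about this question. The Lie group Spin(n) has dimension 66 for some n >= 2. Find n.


dim Spin(n) = dim so(n) = n(n-1)/2.
Solve n(n-1)/2 = 66, i.e. n^2 - n - 132 = 0.
Discriminant = 1 + 8*66 = 529
n = (1 + sqrt(529))/2 = (1 + 23)/2 = 12


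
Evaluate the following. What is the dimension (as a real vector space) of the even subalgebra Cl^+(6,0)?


Even subalgebra dimension = 2^(n-1)
n = 6 + 0 = 6
2^(6 - 1) = 2^5 = 32
Verification: sum of C(6,k) for even k = 1 + 15 + 15 + 1 = 32
Result = 32


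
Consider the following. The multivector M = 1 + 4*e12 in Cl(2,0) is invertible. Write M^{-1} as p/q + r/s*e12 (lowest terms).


M = 1 + 4*e12, where e12^2 = -1.
Since M commutes with its reverse ~M = a - b*e12, M * ~M = a^2 - b^2*e12^2 = a^2 + b^2.
So M^{-1} = ~M / (a^2 + b^2) = (a - b*e12)/(a^2 + b^2).
a^2 + b^2 = 1 + 16 = 17
Scalar part = 1/17 = 1/17
Bivector coeff = -4/17 = -4/17
M^{-1} = 1/17 - 4/17*e12


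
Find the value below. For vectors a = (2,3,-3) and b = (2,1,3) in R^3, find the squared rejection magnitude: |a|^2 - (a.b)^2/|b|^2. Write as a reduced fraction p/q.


|a|^2 = 2^2 + 3^2 + (-3)^2 = 22
|b|^2 = 2^2 + 1^2 + 3^2 = 14
a . b = 2*2 + 3*1 + (-3)*3 = -2
(a.b)^2 = (-2)^2 = 4
|rej|^2 = 22 - 4/14
= (308 - 4)/14
= 304/14
In lowest terms: 152/7


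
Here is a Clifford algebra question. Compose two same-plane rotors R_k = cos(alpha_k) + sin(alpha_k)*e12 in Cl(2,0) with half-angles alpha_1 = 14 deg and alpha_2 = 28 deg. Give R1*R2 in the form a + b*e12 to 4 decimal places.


Same-plane rotors commute and their half-angles add:
R1*R2 = cos(a1 + a2) + sin(a1 + a2)*e12.
a1 + a2 = 14 + 28 = 42 deg
cos(42 deg) = 0.7431
sin(42 deg) = 0.6691
R1*R2 = 0.7431 + 0.6691*e12


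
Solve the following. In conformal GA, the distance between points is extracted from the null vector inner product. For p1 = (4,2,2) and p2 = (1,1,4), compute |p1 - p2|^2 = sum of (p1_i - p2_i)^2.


p1 - p2 = (3, 1, -2)
|p1 - p2|^2 = 3^2 + 1^2 + (-2)^2
= 9 + 1 + 4
= 14


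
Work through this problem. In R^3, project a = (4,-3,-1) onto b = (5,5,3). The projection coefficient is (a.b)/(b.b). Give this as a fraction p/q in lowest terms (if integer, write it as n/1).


Projection coefficient = (a . b) / (b . b)
a . b = 4*5 + (-3)*5 + (-1)*3
= 20 + (-15) + (-3) = 2
b . b = 5^2 + 5^2 + 3^2
= 25 + 25 + 9 = 59
Coefficient = 2/59
In lowest terms: 2/59


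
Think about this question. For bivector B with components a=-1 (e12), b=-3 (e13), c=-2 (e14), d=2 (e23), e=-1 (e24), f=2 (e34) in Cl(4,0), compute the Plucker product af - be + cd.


Plucker relation: af - be + cd
a*f = (-1)*2 = -2
b*e = (-3)*(-1) = 3
c*d = (-2)*2 = -4
af - be + cd = -2 - 3 + (-4)
= -9


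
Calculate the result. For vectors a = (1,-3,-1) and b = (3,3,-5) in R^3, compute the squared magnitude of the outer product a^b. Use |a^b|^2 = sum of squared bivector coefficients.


a wedge b = (a1*b2 - a2*b1)*e12 + (a1*b3 - a3*b1)*e13 + (a2*b3 - a3*b2)*e23
e12 coeff: 1*3 - (-3)*3 = 3 - (-9) = 12
e13 coeff: 1*(-5) - (-1)*3 = -5 - (-3) = -2
e23 coeff: (-3)*(-5) - (-1)*3 = 15 - (-3) = 18
|a wedge b|^2 = 12^2 + (-2)^2 + 18^2
= 144 + 4 + 324
= 472


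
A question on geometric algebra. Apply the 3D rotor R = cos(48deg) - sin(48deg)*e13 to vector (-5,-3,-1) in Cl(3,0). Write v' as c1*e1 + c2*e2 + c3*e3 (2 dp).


Rotor R = cos(48deg) - sin(48deg)*e13
Rotation angle theta = 2 * 48 = 96 degrees in the e13 plane (e1 -> e3).
The component perpendicular to the plane (e2) is invariant: v'_2 = v2 = -3.00
cos(96deg) = -0.1045, sin(96deg) = 0.9945
v'_1 = v1*cos(theta) - v3*sin(theta) = -5*(-0.1045) - (-1)*0.9945 = 1.52
v'_3 = v1*sin(theta) + v3*cos(theta) = -5*0.9945 + (-1)*(-0.1045) = -4.87
v' = 1.52*e1 - 3.00*e2 - 4.87*e3


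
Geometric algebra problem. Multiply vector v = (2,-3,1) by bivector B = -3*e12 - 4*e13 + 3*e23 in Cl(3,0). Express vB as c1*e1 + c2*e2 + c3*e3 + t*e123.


vB has grade-1 (vector) and grade-3 (trivector) parts: vB = (v _| B) + (v ^ B).
Vector part <vB>_1:
  e1: -v2*b12 - v3*b13 = -(-3)*(-3) - (1)*(-4) = -5
  e2: v1*b12 - v3*b23 = (2)*(-3) - (1)*(3) = -9
  e3: v1*b13 + v2*b23 = (2)*(-4) + (-3)*(3) = -17
Trivector part <vB>_3:
  e123: v1*b23 - v2*b13 + v3*b12 = (2)*(3) - (-3)*(-4) + (1)*(-3) = -9
vB = -5*e1 - 9*e2 - 17*e3 - 9*e123


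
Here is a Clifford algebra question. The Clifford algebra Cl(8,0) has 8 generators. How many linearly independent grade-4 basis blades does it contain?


Number of grade-k basis blades in Cl(p,q) with n = p + q is C(n, k).
n = 8 + 0 = 8
C(8, 4) = 8! / (4! * 4!)
= 40320 / (24 * 24)
= 70


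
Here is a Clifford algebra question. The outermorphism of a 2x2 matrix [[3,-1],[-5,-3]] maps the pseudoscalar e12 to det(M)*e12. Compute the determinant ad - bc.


The outermorphism of a linear map f sends e1^e2 to f(e1)^f(e2).
f(e1) = 3*e1 - 5*e2
f(e2) = -1*e1 - 3*e2
f(e1) ^ f(e2) = (3*e1 - 5*e2) ^ (-1*e1 - 3*e2)
= 3*(-3)*e12 + (-5)*(-1)*e21
= (-9 - 5)*e12
= -14*e12
Coefficient = -14


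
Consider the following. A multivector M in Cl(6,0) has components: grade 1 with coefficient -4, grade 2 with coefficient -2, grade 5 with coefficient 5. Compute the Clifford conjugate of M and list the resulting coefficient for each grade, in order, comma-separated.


Clifford conjugate sign for grade k: (-1)^(k(k+1)/2)
Grade 1: (-1)^(1*2/2) = (-1)^1 = -1, coeff -4 -> 4
Grade 2: (-1)^(2*3/2) = (-1)^3 = -1, coeff -2 -> 2
Grade 5: (-1)^(5*6/2) = (-1)^15 = -1, coeff 5 -> -5
Conjugated coefficients: 4, 2, -5


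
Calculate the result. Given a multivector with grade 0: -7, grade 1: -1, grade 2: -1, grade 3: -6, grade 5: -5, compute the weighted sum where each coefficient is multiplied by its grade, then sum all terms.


Grade-weighted sum = sum of grade_k * coefficient_k
0*(-7) = 0
1*(-1) = -1
2*(-1) = -2
3*(-6) = -18
5*(-5) = -25
Total = 0 + (-1) + (-2) + (-18) + (-25) = -46


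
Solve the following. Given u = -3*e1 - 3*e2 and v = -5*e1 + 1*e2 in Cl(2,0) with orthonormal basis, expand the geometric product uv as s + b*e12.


Expand: (-3*e1 - 3*e2)(-5*e1 + 1*e2)
= (-3)*(-5)*e1e1 + (-3)*1*e1e2 + (-3)*(-5)*e2e1 + (-3)*1*e2e2
Using e1^2 = e2^2 = 1, e2e1 = -e1e2:
Scalar part s = (-3)*(-5) + (-3)*1 = 15 + (-3) = 12
Bivector part b = (-3)*1 - (-3)*(-5) = -3 - 15 = -18
uv = 12 - 18*e12


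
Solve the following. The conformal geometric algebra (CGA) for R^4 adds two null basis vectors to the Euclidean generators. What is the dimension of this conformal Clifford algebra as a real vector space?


The conformal model of R^4 uses Cl(5,1): the 4 Euclidean generators plus two extra orthogonal generators e+ (e+^2 = +1) and e- (e-^2 = -1), from which the null vectors e0, einf are built.
Number of generators m = 4 + 2 = 6.
dim Cl(p,q) = 2^m = 2^6 = 64


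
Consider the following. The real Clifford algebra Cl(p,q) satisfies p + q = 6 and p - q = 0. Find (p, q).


We need p + q = 6 and p - q = 0.
Adding: 2p = 6 + 0 = 6, so p = 3.
Then q = 6 - 3 = 3.
(p, q) = (3, 3)


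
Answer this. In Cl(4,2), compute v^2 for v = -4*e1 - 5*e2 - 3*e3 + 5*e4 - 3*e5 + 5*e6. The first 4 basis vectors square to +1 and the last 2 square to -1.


v^2 = sum of c_i^2 * e_i^2
Positive signature terms (e_i^2 = +1): (-4)^2 + (-5)^2 + (-3)^2 + 5^2 = 75
Negative signature terms (e_j^2 = -1): (-3)^2 + 5^2 = 34
v^2 = 75 - 34 = 41


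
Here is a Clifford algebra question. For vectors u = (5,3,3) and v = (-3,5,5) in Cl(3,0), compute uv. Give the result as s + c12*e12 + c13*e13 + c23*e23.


In Cl(3,0): e_i^2 = 1, e_ie_j = -e_je_i for i != j.
Scalar part = u . v = 5*(-3) + 3*5 + 3*5
= -15 + 15 + 15 = 15
e12 coeff = 5*5 - 3*(-3) = 25 - (-9) = 34
e13 coeff = 5*5 - 3*(-3) = 25 - (-9) = 34
e23 coeff = 3*5 - 3*5 = 15 - 15 = 0
uv = 15 + 34*e12 + 34*e13 + 0*e23


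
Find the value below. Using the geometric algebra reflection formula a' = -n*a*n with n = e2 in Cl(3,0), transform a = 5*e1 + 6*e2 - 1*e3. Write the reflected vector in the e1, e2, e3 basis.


Reflection formula: a' = -n*a*n, with n = e2 (unit vector, n^2 = 1).
For reflection through hyperplane perp to e2:
The component along e2 flips sign, others stay.
a = (5, 6, -1)
a' = (5, -6, -1)
a' = 5*e1 - 6*e2 - 1*e3


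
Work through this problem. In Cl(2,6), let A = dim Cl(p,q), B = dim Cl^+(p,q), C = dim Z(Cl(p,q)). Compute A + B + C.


n = 2 + 6 = 8
Total dim = 2^8 = 256
Even subalgebra dim = 2^7 = 128
n is even, so center dim = 1
Sum = 256 + 128 + 1 = 385


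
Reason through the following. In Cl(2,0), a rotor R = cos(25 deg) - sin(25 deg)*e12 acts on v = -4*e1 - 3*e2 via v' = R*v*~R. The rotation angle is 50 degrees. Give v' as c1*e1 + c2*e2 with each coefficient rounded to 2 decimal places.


Rotor R = cos(25deg) - sin(25deg)*e12
Rotation angle theta = 2 * 25 = 50 degrees
v' = R*v*~R rotates v by theta.
cos(50deg) = 0.6428, sin(50deg) = 0.7660
v'_1 = -4*cos(50deg) - (-3)*sin(50deg)
= -4*0.6428 - (-3)*0.7660
= -0.27
v'_2 = -4*sin(50deg) + (-3)*cos(50deg)
= -4*0.7660 + (-3)*0.6428
= -4.99
v' = -0.27*e1 - 4.99*e2


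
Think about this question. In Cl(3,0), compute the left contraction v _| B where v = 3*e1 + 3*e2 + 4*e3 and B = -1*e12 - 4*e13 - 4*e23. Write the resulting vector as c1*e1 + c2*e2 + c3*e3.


Left contraction v _| B = <vB>_1 (grade-1 part of the geometric product vB).
Using e1_|e12 = e2, e2_|e12 = -e1, e1_|e13 = e3, e3_|e13 = -e1, e2_|e23 = e3, e3_|e23 = -e2:
e1 coeff: -v2*b12 - v3*b13 = -(3)*(-1) - (4)*(-4) = 19
e2 coeff: v1*b12 - v3*b23 = (3)*(-1) - (4)*(-4) = 13
e3 coeff: v1*b13 + v2*b23 = (3)*(-4) + (3)*(-4) = -24
v _| B = 19*e1 + 13*e2 - 24*e3


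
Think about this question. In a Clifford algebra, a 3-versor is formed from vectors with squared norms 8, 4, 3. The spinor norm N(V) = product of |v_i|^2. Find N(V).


Spinor norm N(V) = |v1|^2 * |v2|^2 * ... * |v3|^2
= 8 * 4 * 3
Running product: 8, 32, 96
N(V) = 96


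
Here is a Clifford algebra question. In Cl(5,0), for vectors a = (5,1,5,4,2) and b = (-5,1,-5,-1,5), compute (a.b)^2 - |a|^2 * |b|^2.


a . b = 5*(-5) + 1*1 + 5*(-5) + 4*(-1) + 2*5
= -25 + 1 + (-25) + (-4) + 10 = -43
|a|^2 = 5^2 + 1^2 + 5^2 + 4^2 + 2^2 = 71
|b|^2 = (-5)^2 + 1^2 + (-5)^2 + (-1)^2 + 5^2 = 77
(a.b)^2 = (-43)^2 = 1849
|a|^2 * |b|^2 = 71 * 77 = 5467
Result = 1849 - 5467 = -3618


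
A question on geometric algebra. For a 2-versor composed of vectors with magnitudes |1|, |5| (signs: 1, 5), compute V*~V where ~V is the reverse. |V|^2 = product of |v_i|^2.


Each vector v_i has |v_i|^2 = s_i^2
Squared scales: 1^2 = 1, 5^2 = 25
|V|^2 = 1 * 25
= 25


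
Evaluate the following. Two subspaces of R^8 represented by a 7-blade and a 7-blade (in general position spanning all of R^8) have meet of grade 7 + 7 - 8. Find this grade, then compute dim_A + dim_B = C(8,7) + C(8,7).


Meet grade = grade(A) + grade(B) - n
= 7 + 7 - 8 = 6
C(8,7) = 8
C(8,7) = 8
dim_A + dim_B = 8 + 8 = 16


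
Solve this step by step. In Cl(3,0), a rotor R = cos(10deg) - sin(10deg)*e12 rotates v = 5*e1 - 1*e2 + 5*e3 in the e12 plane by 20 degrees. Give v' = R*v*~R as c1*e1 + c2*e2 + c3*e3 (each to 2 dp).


Rotor R = cos(10deg) - sin(10deg)*e12
Rotation angle theta = 2 * 10 = 20 degrees in the e12 plane (e1 -> e2).
The component perpendicular to the plane (e3) is invariant: v'_3 = v3 = 5.00
cos(20deg) = 0.9397, sin(20deg) = 0.3420
v'_1 = v1*cos(theta) - v2*sin(theta) = 5*0.9397 - (-1)*0.3420 = 5.04
v'_2 = v1*sin(theta) + v2*cos(theta) = 5*0.3420 + (-1)*0.9397 = 0.77
v' = 5.04*e1 + 0.77*e2 + 5.00*e3


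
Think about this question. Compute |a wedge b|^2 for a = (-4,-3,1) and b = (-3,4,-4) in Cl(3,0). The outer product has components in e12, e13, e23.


a wedge b = (a1*b2 - a2*b1)*e12 + (a1*b3 - a3*b1)*e13 + (a2*b3 - a3*b2)*e23
e12 coeff: (-4)*4 - (-3)*(-3) = -16 - 9 = -25
e13 coeff: (-4)*(-4) - 1*(-3) = 16 - (-3) = 19
e23 coeff: (-3)*(-4) - 1*4 = 12 - 4 = 8
|a wedge b|^2 = (-25)^2 + 19^2 + 8^2
= 625 + 361 + 64
= 1050


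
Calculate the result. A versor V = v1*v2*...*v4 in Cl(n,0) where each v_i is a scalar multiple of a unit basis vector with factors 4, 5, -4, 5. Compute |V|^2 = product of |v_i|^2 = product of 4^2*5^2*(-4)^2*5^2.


Each vector v_i has |v_i|^2 = s_i^2
Squared scales: 4^2 = 16, 5^2 = 25, (-4)^2 = 16, 5^2 = 25
|V|^2 = 16 * 25 * 16 * 25
= 160000


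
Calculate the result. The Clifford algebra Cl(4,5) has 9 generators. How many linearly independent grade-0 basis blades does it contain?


Number of grade-k basis blades in Cl(p,q) with n = p + q is C(n, k).
n = 4 + 5 = 9
C(9, 0) = 9! / (0! * 9!)
= 362880 / (1 * 362880)
= 1


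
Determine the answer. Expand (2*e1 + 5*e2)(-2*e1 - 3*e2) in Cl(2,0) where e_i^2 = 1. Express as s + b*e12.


Expand: (2*e1 + 5*e2)(-2*e1 - 3*e2)
= 2*(-2)*e1e1 + 2*(-3)*e1e2 + 5*(-2)*e2e1 + 5*(-3)*e2e2
Using e1^2 = e2^2 = 1, e2e1 = -e1e2:
Scalar part s = 2*(-2) + 5*(-3) = -4 + (-15) = -19
Bivector part b = 2*(-3) - 5*(-2) = -6 - (-10) = 4
uv = -19 + 4*e12


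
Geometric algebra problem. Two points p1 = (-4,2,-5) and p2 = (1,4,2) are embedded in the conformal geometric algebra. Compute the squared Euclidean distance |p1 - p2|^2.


p1 - p2 = (-5, -2, -7)
|p1 - p2|^2 = (-5)^2 + (-2)^2 + (-7)^2
= 25 + 4 + 49
= 78


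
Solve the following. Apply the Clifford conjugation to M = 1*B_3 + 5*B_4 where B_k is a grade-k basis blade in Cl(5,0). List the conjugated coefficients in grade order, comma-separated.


Clifford conjugate sign for grade k: (-1)^(k(k+1)/2)
Grade 3: (-1)^(3*4/2) = (-1)^6 = 1, coeff 1 -> 1
Grade 4: (-1)^(4*5/2) = (-1)^10 = 1, coeff 5 -> 5
Conjugated coefficients: 1, 5


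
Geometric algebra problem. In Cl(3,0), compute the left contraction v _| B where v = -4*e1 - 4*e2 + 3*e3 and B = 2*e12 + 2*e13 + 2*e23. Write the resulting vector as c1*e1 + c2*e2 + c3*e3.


Left contraction v _| B = <vB>_1 (grade-1 part of the geometric product vB).
Using e1_|e12 = e2, e2_|e12 = -e1, e1_|e13 = e3, e3_|e13 = -e1, e2_|e23 = e3, e3_|e23 = -e2:
e1 coeff: -v2*b12 - v3*b13 = -(-4)*(2) - (3)*(2) = 2
e2 coeff: v1*b12 - v3*b23 = (-4)*(2) - (3)*(2) = -14
e3 coeff: v1*b13 + v2*b23 = (-4)*(2) + (-4)*(2) = -16
v _| B = 2*e1 - 14*e2 - 16*e3


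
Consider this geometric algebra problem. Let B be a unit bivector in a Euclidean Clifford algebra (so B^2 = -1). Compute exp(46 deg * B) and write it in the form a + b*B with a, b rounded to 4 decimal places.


For a unit bivector B with B^2 = -1, the exponential series gives
e^(theta*B) = cos(theta) + sin(theta)*B (the GA analogue of Euler's formula).
theta = 46 degrees = 0.802851 rad
cos(46 deg) = 0.6947
sin(46 deg) = 0.7193
exp(theta*B) = 0.6947 + 0.7193*B


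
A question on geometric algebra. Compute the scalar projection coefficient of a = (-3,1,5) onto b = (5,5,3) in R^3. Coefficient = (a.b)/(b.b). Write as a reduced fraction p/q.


Projection coefficient = (a . b) / (b . b)
a . b = (-3)*5 + 1*5 + 5*3
= -15 + 5 + 15 = 5
b . b = 5^2 + 5^2 + 3^2
= 25 + 25 + 9 = 59
Coefficient = 5/59
In lowest terms: 5/59


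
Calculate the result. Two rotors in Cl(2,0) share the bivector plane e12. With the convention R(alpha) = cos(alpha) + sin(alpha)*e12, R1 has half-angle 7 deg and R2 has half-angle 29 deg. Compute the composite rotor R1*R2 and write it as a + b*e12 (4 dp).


Same-plane rotors commute and their half-angles add:
R1*R2 = cos(a1 + a2) + sin(a1 + a2)*e12.
a1 + a2 = 7 + 29 = 36 deg
cos(36 deg) = 0.8090
sin(36 deg) = 0.5878
R1*R2 = 0.8090 + 0.5878*e12


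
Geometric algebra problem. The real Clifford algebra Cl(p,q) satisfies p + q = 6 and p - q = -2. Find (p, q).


We need p + q = 6 and p - q = -2.
Adding: 2p = 6 + (-2) = 4, so p = 2.
Then q = 6 - 2 = 4.
(p, q) = (2, 4)


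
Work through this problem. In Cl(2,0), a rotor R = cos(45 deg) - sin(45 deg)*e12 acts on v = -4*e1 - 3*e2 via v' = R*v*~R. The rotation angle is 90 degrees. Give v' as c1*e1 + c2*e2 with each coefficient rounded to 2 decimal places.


Rotor R = cos(45deg) - sin(45deg)*e12
Rotation angle theta = 2 * 45 = 90 degrees
v' = R*v*~R rotates v by theta.
cos(90deg) = 0.0000, sin(90deg) = 1.0000
v'_1 = -4*cos(90deg) - (-3)*sin(90deg)
= -4*0.0000 - (-3)*1.0000
= 3.00
v'_2 = -4*sin(90deg) + (-3)*cos(90deg)
= -4*1.0000 + (-3)*0.0000
= -4.00
v' = 3.00*e1 - 4.00*e2


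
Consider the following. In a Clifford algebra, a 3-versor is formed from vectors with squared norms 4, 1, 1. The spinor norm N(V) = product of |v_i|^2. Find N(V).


Spinor norm N(V) = |v1|^2 * |v2|^2 * ... * |v3|^2
= 4 * 1 * 1
Running product: 4, 4, 4
N(V) = 4


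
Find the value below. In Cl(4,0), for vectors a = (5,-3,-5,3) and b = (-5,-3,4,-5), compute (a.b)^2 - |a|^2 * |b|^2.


a . b = 5*(-5) + (-3)*(-3) + (-5)*4 + 3*(-5)
= -25 + 9 + (-20) + (-15) = -51
|a|^2 = 5^2 + (-3)^2 + (-5)^2 + 3^2 = 68
|b|^2 = (-5)^2 + (-3)^2 + 4^2 + (-5)^2 = 75
(a.b)^2 = (-51)^2 = 2601
|a|^2 * |b|^2 = 68 * 75 = 5100
Result = 2601 - 5100 = -2499


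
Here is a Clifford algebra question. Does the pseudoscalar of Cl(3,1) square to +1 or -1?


The pseudoscalar I = e1...e_n (product of all n generators) of Cl(p,q) satisfies I^2 = (-1)^(q + n(n-1)/2).
p = 3, q = 1, n = p + q = 4
n(n-1)/2 = 4 * 3 / 2 = 6
Exponent = q + n(n-1)/2 = 1 + 6 = 7
I^2 = (-1)^7 = -1


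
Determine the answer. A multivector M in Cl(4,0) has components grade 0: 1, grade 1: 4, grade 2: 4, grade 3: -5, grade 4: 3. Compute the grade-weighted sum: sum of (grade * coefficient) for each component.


Grade-weighted sum = sum of grade_k * coefficient_k
0*1 = 0
1*4 = 4
2*4 = 8
3*(-5) = -15
4*3 = 12
Total = 0 + 4 + 8 + (-15) + 12 = 9


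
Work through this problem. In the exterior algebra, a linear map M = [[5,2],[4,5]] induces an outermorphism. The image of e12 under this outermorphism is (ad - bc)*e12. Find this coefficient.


The outermorphism of a linear map f sends e1^e2 to f(e1)^f(e2).
f(e1) = 5*e1 + 4*e2
f(e2) = 2*e1 + 5*e2
f(e1) ^ f(e2) = (5*e1 + 4*e2) ^ (2*e1 + 5*e2)
= 5*5*e12 + 4*2*e21
= (25 - 8)*e12
= 17*e12
Coefficient = 17


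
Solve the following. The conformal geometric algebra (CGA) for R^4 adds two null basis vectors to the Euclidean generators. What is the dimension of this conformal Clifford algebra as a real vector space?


The conformal model of R^4 uses Cl(5,1): the 4 Euclidean generators plus two extra orthogonal generators e+ (e+^2 = +1) and e- (e-^2 = -1), from which the null vectors e0, einf are built.
Number of generators m = 4 + 2 = 6.
dim Cl(p,q) = 2^m = 2^6 = 64


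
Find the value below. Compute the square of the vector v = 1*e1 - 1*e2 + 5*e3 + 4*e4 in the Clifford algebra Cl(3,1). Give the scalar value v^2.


v^2 = sum of c_i^2 * e_i^2
Positive signature terms (e_i^2 = +1): 1^2 + (-1)^2 + 5^2 = 27
Negative signature terms (e_j^2 = -1): 4^2 = 16
v^2 = 27 - 16 = 11


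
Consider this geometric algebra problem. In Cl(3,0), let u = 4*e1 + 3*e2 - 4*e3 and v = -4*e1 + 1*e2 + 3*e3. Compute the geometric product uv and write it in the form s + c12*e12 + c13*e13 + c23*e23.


In Cl(3,0): e_i^2 = 1, e_ie_j = -e_je_i for i != j.
Scalar part = u . v = 4*(-4) + 3*1 + (-4)*3
= -16 + 3 + (-12) = -25
e12 coeff = 4*1 - 3*(-4) = 4 - (-12) = 16
e13 coeff = 4*3 - (-4)*(-4) = 12 - 16 = -4
e23 coeff = 3*3 - (-4)*1 = 9 - (-4) = 13
uv = -25 + 16*e12 - 4*e13 + 13*e23


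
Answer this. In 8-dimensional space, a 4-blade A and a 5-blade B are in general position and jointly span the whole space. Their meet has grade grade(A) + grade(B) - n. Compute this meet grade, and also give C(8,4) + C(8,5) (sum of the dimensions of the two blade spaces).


Meet grade = grade(A) + grade(B) - n
= 4 + 5 - 8 = 1
C(8,4) = 70
C(8,5) = 56
dim_A + dim_B = 70 + 56 = 126


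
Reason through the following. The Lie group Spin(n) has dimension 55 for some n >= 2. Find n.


dim Spin(n) = dim so(n) = n(n-1)/2.
Solve n(n-1)/2 = 55, i.e. n^2 - n - 110 = 0.
Discriminant = 1 + 8*55 = 441
n = (1 + sqrt(441))/2 = (1 + 21)/2 = 11


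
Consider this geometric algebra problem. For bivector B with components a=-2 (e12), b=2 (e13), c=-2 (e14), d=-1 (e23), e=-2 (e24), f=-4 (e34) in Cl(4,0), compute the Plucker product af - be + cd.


Plucker relation: af - be + cd
a*f = (-2)*(-4) = 8
b*e = 2*(-2) = -4
c*d = (-2)*(-1) = 2
af - be + cd = 8 - (-4) + 2
= 14


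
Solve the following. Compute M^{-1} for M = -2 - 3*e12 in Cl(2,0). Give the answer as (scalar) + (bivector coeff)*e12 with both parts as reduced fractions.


M = -2 - 3*e12, where e12^2 = -1.
Since M commutes with its reverse ~M = a - b*e12, M * ~M = a^2 - b^2*e12^2 = a^2 + b^2.
So M^{-1} = ~M / (a^2 + b^2) = (a - b*e12)/(a^2 + b^2).
a^2 + b^2 = 4 + 9 = 13
Scalar part = -2/13 = -2/13
Bivector coeff = 3/13 = 3/13
M^{-1} = -2/13 + 3/13*e12


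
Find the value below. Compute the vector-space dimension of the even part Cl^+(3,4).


Even subalgebra dimension = 2^(n-1)
n = 3 + 4 = 7
2^(7 - 1) = 2^6 = 64
Verification: sum of C(7,k) for even k = 1 + 21 + 35 + 7 = 64
Result = 64


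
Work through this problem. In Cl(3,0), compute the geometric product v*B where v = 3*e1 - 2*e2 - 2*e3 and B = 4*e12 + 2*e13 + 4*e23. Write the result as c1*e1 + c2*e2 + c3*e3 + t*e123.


vB has grade-1 (vector) and grade-3 (trivector) parts: vB = (v _| B) + (v ^ B).
Vector part <vB>_1:
  e1: -v2*b12 - v3*b13 = -(-2)*(4) - (-2)*(2) = 12
  e2: v1*b12 - v3*b23 = (3)*(4) - (-2)*(4) = 20
  e3: v1*b13 + v2*b23 = (3)*(2) + (-2)*(4) = -2
Trivector part <vB>_3:
  e123: v1*b23 - v2*b13 + v3*b12 = (3)*(4) - (-2)*(2) + (-2)*(4) = 8
vB = 12*e1 + 20*e2 - 2*e3 + 8*e123


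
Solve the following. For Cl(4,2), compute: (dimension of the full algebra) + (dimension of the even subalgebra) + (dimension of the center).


n = 4 + 2 = 6
Total dim = 2^6 = 64
Even subalgebra dim = 2^5 = 32
n is even, so center dim = 1
Sum = 64 + 32 + 1 = 97


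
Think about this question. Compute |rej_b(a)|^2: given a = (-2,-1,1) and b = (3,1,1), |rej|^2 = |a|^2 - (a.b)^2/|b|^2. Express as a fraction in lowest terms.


|a|^2 = (-2)^2 + (-1)^2 + 1^2 = 6
|b|^2 = 3^2 + 1^2 + 1^2 = 11
a . b = (-2)*3 + (-1)*1 + 1*1 = -6
(a.b)^2 = (-6)^2 = 36
|rej|^2 = 6 - 36/11
= (66 - 36)/11
= 30/11
In lowest terms: 30/11


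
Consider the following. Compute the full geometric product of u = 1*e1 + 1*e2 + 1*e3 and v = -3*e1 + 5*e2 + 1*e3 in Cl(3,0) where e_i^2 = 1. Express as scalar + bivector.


In Cl(3,0): e_i^2 = 1, e_ie_j = -e_je_i for i != j.
Scalar part = u . v = 1*(-3) + 1*5 + 1*1
= -3 + 5 + 1 = 3
e12 coeff = 1*5 - 1*(-3) = 5 - (-3) = 8
e13 coeff = 1*1 - 1*(-3) = 1 - (-3) = 4
e23 coeff = 1*1 - 1*5 = 1 - 5 = -4
uv = 3 + 8*e12 + 4*e13 - 4*e23


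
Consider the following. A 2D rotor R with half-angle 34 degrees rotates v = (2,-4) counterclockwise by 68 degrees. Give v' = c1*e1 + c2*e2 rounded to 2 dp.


Rotor R = cos(34deg) - sin(34deg)*e12
Rotation angle theta = 2 * 34 = 68 degrees
v' = R*v*~R rotates v by theta.
cos(68deg) = 0.3746, sin(68deg) = 0.9272
v'_1 = 2*cos(68deg) - (-4)*sin(68deg)
= 2*0.3746 - (-4)*0.9272
= 4.46
v'_2 = 2*sin(68deg) + (-4)*cos(68deg)
= 2*0.9272 + (-4)*0.3746
= 0.36
v' = 4.46*e1 + 0.36*e2


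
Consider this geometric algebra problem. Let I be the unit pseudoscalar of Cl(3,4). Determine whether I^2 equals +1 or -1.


The pseudoscalar I = e1...e_n (product of all n generators) of Cl(p,q) satisfies I^2 = (-1)^(q + n(n-1)/2).
p = 3, q = 4, n = p + q = 7
n(n-1)/2 = 7 * 6 / 2 = 21
Exponent = q + n(n-1)/2 = 4 + 21 = 25
I^2 = (-1)^25 = -1


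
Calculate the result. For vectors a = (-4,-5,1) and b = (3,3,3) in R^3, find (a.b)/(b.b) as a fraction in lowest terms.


Projection coefficient = (a . b) / (b . b)
a . b = (-4)*3 + (-5)*3 + 1*3
= -12 + (-15) + 3 = -24
b . b = 3^2 + 3^2 + 3^2
= 9 + 9 + 9 = 27
Coefficient = -24/27
In lowest terms: -8/9


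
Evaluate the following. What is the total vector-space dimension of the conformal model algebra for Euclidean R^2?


The conformal model of R^2 uses Cl(3,1): the 2 Euclidean generators plus two extra orthogonal generators e+ (e+^2 = +1) and e- (e-^2 = -1), from which the null vectors e0, einf are built.
Number of generators m = 2 + 2 = 4.
dim Cl(p,q) = 2^m = 2^4 = 16


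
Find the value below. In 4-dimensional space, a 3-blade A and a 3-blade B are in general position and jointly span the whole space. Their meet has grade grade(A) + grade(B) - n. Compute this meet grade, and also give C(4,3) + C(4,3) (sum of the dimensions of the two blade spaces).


Meet grade = grade(A) + grade(B) - n
= 3 + 3 - 4 = 2
C(4,3) = 4
C(4,3) = 4
dim_A + dim_B = 4 + 4 = 8


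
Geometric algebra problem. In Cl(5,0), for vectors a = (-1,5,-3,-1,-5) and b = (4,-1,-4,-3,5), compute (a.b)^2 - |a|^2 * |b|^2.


a . b = (-1)*4 + 5*(-1) + (-3)*(-4) + (-1)*(-3) + (-5)*5
= -4 + (-5) + 12 + 3 + (-25) = -19
|a|^2 = (-1)^2 + 5^2 + (-3)^2 + (-1)^2 + (-5)^2 = 61
|b|^2 = 4^2 + (-1)^2 + (-4)^2 + (-3)^2 + 5^2 = 67
(a.b)^2 = (-19)^2 = 361
|a|^2 * |b|^2 = 61 * 67 = 4087
Result = 361 - 4087 = -3726


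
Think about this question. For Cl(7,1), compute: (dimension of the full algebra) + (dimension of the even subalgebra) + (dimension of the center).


n = 7 + 1 = 8
Total dim = 2^8 = 256
Even subalgebra dim = 2^7 = 128
n is even, so center dim = 1
Sum = 256 + 128 + 1 = 385


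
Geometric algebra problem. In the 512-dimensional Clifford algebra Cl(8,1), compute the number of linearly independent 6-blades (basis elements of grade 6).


Number of grade-k basis blades in Cl(p,q) with n = p + q is C(n, k).
n = 8 + 1 = 9
C(9, 6) = 9! / (6! * 3!)
= 362880 / (720 * 6)
= 84


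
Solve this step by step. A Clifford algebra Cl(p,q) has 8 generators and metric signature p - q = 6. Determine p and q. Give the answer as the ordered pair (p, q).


We need p + q = 8 and p - q = 6.
Adding: 2p = 8 + 6 = 14, so p = 7.
Then q = 8 - 7 = 1.
(p, q) = (7, 1)


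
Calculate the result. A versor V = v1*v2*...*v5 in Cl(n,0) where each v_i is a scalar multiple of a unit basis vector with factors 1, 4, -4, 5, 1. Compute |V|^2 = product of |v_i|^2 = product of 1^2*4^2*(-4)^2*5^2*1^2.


Each vector v_i has |v_i|^2 = s_i^2
Squared scales: 1^2 = 1, 4^2 = 16, (-4)^2 = 16, 5^2 = 25, 1^2 = 1
|V|^2 = 1 * 16 * 16 * 25 * 1
= 6400


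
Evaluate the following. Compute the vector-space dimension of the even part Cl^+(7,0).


Even subalgebra dimension = 2^(n-1)
n = 7 + 0 = 7
2^(7 - 1) = 2^6 = 64
Verification: sum of C(7,k) for even k = 1 + 21 + 35 + 7 = 64
Result = 64


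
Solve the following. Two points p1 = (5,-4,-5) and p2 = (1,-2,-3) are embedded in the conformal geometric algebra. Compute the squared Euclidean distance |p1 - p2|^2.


p1 - p2 = (4, -2, -2)
|p1 - p2|^2 = 4^2 + (-2)^2 + (-2)^2
= 16 + 4 + 4
= 24


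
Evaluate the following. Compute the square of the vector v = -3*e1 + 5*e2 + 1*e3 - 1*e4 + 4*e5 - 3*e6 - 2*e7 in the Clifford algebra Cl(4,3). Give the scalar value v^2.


v^2 = sum of c_i^2 * e_i^2
Positive signature terms (e_i^2 = +1): (-3)^2 + 5^2 + 1^2 + (-1)^2 = 36
Negative signature terms (e_j^2 = -1): 4^2 + (-3)^2 + (-2)^2 = 29
v^2 = 36 - 29 = 7


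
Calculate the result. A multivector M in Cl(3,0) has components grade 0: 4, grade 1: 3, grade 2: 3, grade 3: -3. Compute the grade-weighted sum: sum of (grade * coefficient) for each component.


Grade-weighted sum = sum of grade_k * coefficient_k
0*4 = 0
1*3 = 3
2*3 = 6
3*(-3) = -9
Total = 0 + 3 + 6 + (-9) = 0


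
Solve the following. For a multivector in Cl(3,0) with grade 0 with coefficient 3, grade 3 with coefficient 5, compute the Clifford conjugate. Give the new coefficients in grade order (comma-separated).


Clifford conjugate sign for grade k: (-1)^(k(k+1)/2)
Grade 0: (-1)^(0*1/2) = (-1)^0 = 1, coeff 3 -> 3
Grade 3: (-1)^(3*4/2) = (-1)^6 = 1, coeff 5 -> 5
Conjugated coefficients: 3, 5


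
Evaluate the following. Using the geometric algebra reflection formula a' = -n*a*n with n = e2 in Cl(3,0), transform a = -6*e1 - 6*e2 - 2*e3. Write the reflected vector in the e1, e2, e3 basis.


Reflection formula: a' = -n*a*n, with n = e2 (unit vector, n^2 = 1).
For reflection through hyperplane perp to e2:
The component along e2 flips sign, others stay.
a = (-6, -6, -2)
a' = (-6, 6, -2)
a' = -6*e1 + 6*e2 - 2*e3


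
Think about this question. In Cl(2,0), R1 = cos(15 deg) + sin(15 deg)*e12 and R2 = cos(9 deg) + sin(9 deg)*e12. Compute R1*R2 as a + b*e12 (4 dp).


Same-plane rotors commute and their half-angles add:
R1*R2 = cos(a1 + a2) + sin(a1 + a2)*e12.
a1 + a2 = 15 + 9 = 24 deg
cos(24 deg) = 0.9135
sin(24 deg) = 0.4067
R1*R2 = 0.9135 + 0.4067*e12


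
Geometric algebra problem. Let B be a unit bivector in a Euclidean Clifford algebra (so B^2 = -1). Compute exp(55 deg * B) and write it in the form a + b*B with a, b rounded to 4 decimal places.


For a unit bivector B with B^2 = -1, the exponential series gives
e^(theta*B) = cos(theta) + sin(theta)*B (the GA analogue of Euler's formula).
theta = 55 degrees = 0.959931 rad
cos(55 deg) = 0.5736
sin(55 deg) = 0.8192
exp(theta*B) = 0.5736 + 0.8192*B


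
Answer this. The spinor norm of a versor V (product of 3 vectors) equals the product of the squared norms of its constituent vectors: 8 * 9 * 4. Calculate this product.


Spinor norm N(V) = |v1|^2 * |v2|^2 * ... * |v3|^2
= 8 * 9 * 4
Running product: 8, 72, 288
N(V) = 288


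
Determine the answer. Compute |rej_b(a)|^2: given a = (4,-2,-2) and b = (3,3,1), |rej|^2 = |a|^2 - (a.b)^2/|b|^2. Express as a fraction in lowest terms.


|a|^2 = 4^2 + (-2)^2 + (-2)^2 = 24
|b|^2 = 3^2 + 3^2 + 1^2 = 19
a . b = 4*3 + (-2)*3 + (-2)*1 = 4
(a.b)^2 = 4^2 = 16
|rej|^2 = 24 - 16/19
= (456 - 16)/19
= 440/19
In lowest terms: 440/19


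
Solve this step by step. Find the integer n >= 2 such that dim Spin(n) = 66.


dim Spin(n) = dim so(n) = n(n-1)/2.
Solve n(n-1)/2 = 66, i.e. n^2 - n - 132 = 0.
Discriminant = 1 + 8*66 = 529
n = (1 + sqrt(529))/2 = (1 + 23)/2 = 12
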